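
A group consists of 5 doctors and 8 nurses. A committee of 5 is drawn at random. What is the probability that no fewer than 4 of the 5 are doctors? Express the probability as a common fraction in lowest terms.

41/1287

Total selections: C(13,5) = 1287.
Favorable selections (no fewer than 4 doctors): C(5,4)·C(8,1) + C(5,5)·C(8,0) = 40 + 1 = 41.
Probability = 41/1287.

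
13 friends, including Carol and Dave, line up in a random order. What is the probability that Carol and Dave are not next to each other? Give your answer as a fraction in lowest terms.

There are 13! = 6227020800 arrangements.
Arrangements with Carol and Dave adjacent: 2·12! = 958003200.
So not adjacent: 6227020800 − 958003200 = 5269017600, probability 5269017600/6227020800 = 11/13.

11/13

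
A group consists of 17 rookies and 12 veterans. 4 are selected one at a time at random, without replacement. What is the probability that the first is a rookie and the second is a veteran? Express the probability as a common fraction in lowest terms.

Multiply the conditional probabilities at each draw: 17/29 · 12/28 = 204/812 = 51/203.

51/203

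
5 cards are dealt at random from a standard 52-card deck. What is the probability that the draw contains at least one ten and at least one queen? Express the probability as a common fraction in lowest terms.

There are C(52,5) = 2598960 possible draws.
By inclusion-exclusion on the complements, draws missing all tens or all queens: C(48,5) + C(48,5) − C(44,5) = 1712304 + 1712304 − 1086008 = 2338600.
So draws with at least one of each: 2598960 − 2338600 = 260360, probability 260360/2598960 = 6509/64974.

6509/64974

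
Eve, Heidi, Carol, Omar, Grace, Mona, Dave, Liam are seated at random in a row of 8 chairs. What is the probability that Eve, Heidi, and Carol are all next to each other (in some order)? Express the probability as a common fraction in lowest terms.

3/28

There are 8! = 40320 arrangements.
Treat the three as one block: 6! placements × 3! orders within the block = 720·6 = 4320.
Probability = 4320/40320 = 3/28.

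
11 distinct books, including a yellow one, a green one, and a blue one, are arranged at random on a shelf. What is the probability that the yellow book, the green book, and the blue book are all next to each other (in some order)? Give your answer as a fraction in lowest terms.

There are 11! = 39916800 arrangements.
Treat the three as one block: 9! placements × 3! orders within the block = 362880·6 = 2177280.
Probability = 2177280/39916800 = 3/55.

3/55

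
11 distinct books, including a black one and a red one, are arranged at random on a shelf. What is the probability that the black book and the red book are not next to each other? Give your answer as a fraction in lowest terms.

There are 11! = 39916800 arrangements.
Arrangements with the black book and the red book adjacent: 2·10! = 7257600.
So not adjacent: 39916800 − 7257600 = 32659200, probability 32659200/39916800 = 9/11.

9/11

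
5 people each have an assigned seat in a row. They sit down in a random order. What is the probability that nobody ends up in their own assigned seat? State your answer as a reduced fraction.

There are 5! = 120 seatings.
By inclusion-exclusion, seatings with no fixed points: C(5,0)·5! − C(5,1)·4! + C(5,2)·3! − C(5,3)·2! + C(5,4)·1! − C(5,5)·0! = 44.
Probability = 44/120 = 11/30.

11/30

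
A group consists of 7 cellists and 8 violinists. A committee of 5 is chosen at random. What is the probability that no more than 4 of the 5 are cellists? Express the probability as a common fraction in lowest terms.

There are C(15,5) = 3003 ways to choose the 5.
The complement is exactly 5 cellists: C(7,5)·C(8,0) = 21.
Probability = 1 − 21/3003 = 2982/3003 = 142/143.

142/143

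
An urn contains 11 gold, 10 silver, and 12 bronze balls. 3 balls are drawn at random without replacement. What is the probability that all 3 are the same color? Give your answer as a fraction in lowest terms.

There are C(33,3) = 5456 ways to draw 3 balls.
All same color: C(11,3) + C(10,3) + C(12,3) = 165 + 120 + 220 = 505.
Probability = 505/5456.

505/5456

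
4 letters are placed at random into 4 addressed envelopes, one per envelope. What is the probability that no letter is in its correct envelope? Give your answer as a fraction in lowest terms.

3/8

There are 4! = 24 assignments.
By inclusion-exclusion, assignments with no fixed points: C(4,0)·4! − C(4,1)·3! + C(4,2)·2! − C(4,3)·1! + C(4,4)·0! = 9.
Probability = 9/24 = 3/8.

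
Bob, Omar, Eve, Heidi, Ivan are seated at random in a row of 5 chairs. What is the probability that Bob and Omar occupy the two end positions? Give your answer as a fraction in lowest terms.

1/10

There are 5! = 120 arrangements.
Place Bob and Omar at the ends in 2 ways, arrange the remaining 3 in 3! = 6 ways: 2·6 = 12.
Probability = 12/120 = 1/10.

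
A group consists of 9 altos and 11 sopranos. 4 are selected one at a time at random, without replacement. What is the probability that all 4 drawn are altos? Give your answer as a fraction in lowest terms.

42/1615

Multiply the conditional probabilities at each draw: 9/20 · 8/19 · 7/18 · 6/17 = 3024/116280 = 42/1615.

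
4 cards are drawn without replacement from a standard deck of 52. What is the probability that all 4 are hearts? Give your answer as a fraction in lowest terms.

There are C(52,4) = 270725 possible 4-card hands.
Hands that are all hearts: C(13,4) = 715.
Probability = 715/270725 = 11/4165.

11/4165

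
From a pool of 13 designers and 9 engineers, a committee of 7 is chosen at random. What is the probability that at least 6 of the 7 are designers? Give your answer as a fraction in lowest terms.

65/646

Total selections: C(22,7) = 170544.
Favorable selections (at least 6 designers): C(13,6)·C(9,1) + C(13,7)·C(9,0) = 15444 + 1716 = 17160.
Probability = 17160/170544 = 65/646.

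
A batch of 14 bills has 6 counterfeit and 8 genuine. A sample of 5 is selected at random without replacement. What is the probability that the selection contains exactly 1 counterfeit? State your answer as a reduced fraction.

The sample space is all 5-subsets of the 14: C(14,5) = 2002.
Selections with exactly 1 counterfeit: choose 1 of the 6 counterfeit and 4 of the 8 genuine, C(6,1)·C(8,4) = 6·70 = 420.
Probability = 420/2002 = 30/143.

30/143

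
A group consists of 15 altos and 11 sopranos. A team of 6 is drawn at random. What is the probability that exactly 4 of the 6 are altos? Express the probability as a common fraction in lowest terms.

There are C(26,6) = 230230 ways to choose 6 from 26.
Selections with exactly 4 altos: choose 4 of the 15 altos and 2 of the 11 sopranos, C(15,4)·C(11,2) = 1365·55 = 75075.
Probability = 75075/230230 = 15/46.

15/46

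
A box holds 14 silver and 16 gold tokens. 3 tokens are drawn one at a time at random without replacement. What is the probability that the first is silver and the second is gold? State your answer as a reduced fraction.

112/435

Multiply the conditional probabilities at each draw: 14/30 · 16/29 = 224/870 = 112/435.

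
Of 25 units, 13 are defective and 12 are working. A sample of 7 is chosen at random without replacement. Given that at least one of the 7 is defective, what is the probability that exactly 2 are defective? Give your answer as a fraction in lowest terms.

Work in counts. Selections with at least one defective: C(25,7) − C(12,7) = 480700 − 792 = 479908.
Of those, selections where exactly 2 are defective: C(13,2)·C(12,5) = 78·792 = 61776.
Conditional probability = 61776/479908 = 108/839.

108/839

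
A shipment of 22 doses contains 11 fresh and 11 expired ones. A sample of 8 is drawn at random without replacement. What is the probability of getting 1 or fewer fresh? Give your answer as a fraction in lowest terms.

There are C(22,8) = 319770 ways to choose the 8.
Favorable selections (1 or fewer fresh): C(11,0)·C(11,8) + C(11,1)·C(11,7) = 165 + 3630 = 3795.
Probability = 3795/319770 = 23/1938.

23/1938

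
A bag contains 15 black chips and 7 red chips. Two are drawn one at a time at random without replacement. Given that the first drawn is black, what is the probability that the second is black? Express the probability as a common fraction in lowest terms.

After removing one black, 21 remain: 14 black and 7 red.
So the probability the next is black is 14/21 = 2/3.

2/3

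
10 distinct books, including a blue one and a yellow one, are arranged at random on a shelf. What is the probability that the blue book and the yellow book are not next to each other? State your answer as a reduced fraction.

There are 10! = 3628800 arrangements.
Arrangements with the blue book and the yellow book adjacent: 2·9! = 725760.
So not adjacent: 3628800 − 725760 = 2903040, probability 2903040/3628800 = 4/5.

4/5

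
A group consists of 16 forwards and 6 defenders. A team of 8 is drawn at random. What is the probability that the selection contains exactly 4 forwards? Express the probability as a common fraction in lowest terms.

Total number of selections: C(22,8) = 319770.
Selections with exactly 4 forwards: choose 4 of the 16 forwards and 4 of the 6 defenders, C(16,4)·C(6,4) = 1820·15 = 27300.
Probability = 27300/319770 = 910/10659.

910/10659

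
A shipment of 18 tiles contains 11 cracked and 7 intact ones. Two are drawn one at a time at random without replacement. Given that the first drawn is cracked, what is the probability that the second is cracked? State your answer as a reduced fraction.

10/17

After removing one cracked, 17 remain: 10 cracked and 7 intact.
So the probability the next is cracked is 10/17.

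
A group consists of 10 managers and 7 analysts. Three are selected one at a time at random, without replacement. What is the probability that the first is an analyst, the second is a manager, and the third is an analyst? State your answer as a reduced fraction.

Multiply the conditional probabilities at each draw: 7/17 · 10/16 · 6/15 = 420/4080 = 7/68.

7/68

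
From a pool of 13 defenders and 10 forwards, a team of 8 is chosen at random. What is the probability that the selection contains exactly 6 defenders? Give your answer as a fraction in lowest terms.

1170/7429

The sample space is all 8-subsets of the 23: C(23,8) = 490314.
Selections with exactly 6 defenders: choose 6 of the 13 defenders and 2 of the 10 forwards, C(13,6)·C(10,2) = 1716·45 = 77220.
Probability = 77220/490314 = 1170/7429.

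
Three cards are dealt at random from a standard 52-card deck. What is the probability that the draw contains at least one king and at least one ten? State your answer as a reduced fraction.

There are C(52,3) = 22100 possible draws.
By inclusion-exclusion on the complements, draws missing all kings or all tens: C(48,3) + C(48,3) − C(44,3) = 17296 + 17296 − 13244 = 21348.
So draws with at least one of each: 22100 − 21348 = 752, probability 752/22100 = 188/5525.

188/5525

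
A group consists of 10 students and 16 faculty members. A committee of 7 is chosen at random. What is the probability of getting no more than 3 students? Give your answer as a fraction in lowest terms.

Total selections: C(26,7) = 657800.
Favorable selections (no more than 3 students): C(10,0)·C(16,7) + C(10,1)·C(16,6) + C(10,2)·C(16,5) + C(10,3)·C(16,4) = 11440 + 80080 + 196560 + 218400 = 506480.
Probability = 506480/657800 = 974/1265.

974/1265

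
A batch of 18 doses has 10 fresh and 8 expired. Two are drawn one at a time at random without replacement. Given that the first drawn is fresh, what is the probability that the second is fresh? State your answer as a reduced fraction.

After removing one fresh, 17 remain: 9 fresh and 8 expired.
So the probability the next is fresh is 9/17.

9/17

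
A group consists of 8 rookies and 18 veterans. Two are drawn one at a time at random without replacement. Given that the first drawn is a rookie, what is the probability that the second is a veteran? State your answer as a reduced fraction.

After removing one rookie, 25 remain: 7 rookies and 18 veterans.
So the probability the next is a veteran is 18/25.

18/25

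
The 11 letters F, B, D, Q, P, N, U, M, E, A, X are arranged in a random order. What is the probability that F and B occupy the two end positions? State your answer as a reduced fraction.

1/55

There are 11! = 39916800 arrangements.
Place F and B at the ends in 2 ways, arrange the remaining 9 in 9! = 362880 ways: 2·362880 = 725760.
Probability = 725760/39916800 = 1/55.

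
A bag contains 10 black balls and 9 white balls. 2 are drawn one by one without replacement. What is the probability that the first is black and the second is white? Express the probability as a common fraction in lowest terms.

Multiply the conditional probabilities at each draw: 10/19 · 9/18 = 90/342 = 5/19.

5/19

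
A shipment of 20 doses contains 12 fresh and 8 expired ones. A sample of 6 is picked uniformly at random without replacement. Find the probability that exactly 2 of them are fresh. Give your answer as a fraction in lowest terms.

77/646

Total number of selections: C(20,6) = 38760.
Selections with exactly 2 fresh: choose 2 of the 12 fresh and 4 of the 8 expired, C(12,2)·C(8,4) = 66·70 = 4620.
Probability = 4620/38760 = 77/646.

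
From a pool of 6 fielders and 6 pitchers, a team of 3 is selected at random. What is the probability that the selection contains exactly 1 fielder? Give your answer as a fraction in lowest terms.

There are C(12,3) = 220 ways to choose 3 from 12.
Selections with exactly 1 fielder: choose 1 of the 6 fielders and 2 of the 6 pitchers, C(6,1)·C(6,2) = 6·15 = 90.
Probability = 90/220 = 9/22.

9/22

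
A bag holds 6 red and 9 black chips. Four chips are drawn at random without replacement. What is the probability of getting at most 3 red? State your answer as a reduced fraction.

90/91

There are C(15,4) = 1365 ways to choose the 4.
The complement is exactly 4 red: C(6,4)·C(9,0) = 15.
Probability = 1 − 15/1365 = 1350/1365 = 90/91.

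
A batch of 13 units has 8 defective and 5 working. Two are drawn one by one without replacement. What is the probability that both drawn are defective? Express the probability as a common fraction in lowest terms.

14/39

Multiply the conditional probabilities at each draw: 8/13 · 7/12 = 56/156 = 14/39.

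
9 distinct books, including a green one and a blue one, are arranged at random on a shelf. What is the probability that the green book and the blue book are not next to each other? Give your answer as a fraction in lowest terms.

7/9

There are 9! = 362880 arrangements.
Arrangements with the green book and the blue book adjacent: 2·8! = 80640.
So not adjacent: 362880 − 80640 = 282240, probability 282240/362880 = 7/9.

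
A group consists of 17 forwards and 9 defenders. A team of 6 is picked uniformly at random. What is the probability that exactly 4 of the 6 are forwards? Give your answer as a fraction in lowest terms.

There are C(26,6) = 230230 ways to choose 6 from 26.
Selections with exactly 4 forwards: choose 4 of the 17 forwards and 2 of the 9 defenders, C(17,4)·C(9,2) = 2380·36 = 85680.
Probability = 85680/230230 = 1224/3289.

1224/3289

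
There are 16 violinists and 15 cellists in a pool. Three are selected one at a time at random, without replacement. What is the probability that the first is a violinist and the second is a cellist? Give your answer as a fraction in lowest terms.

Multiply the conditional probabilities at each draw: 16/31 · 15/30 = 240/930 = 8/31.

8/31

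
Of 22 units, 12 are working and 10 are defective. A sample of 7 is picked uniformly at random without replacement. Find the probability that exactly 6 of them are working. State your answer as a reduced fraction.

35/646

The sample space is all 7-subsets of the 22: C(22,7) = 170544.
Selections with exactly 6 working: choose 6 of the 12 working and 1 of the 10 defective, C(12,6)·C(10,1) = 924·10 = 9240.
Probability = 9240/170544 = 35/646.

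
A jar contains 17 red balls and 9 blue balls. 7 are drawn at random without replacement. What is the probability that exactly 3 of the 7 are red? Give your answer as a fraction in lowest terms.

The sample space is all 7-subsets of the 26: C(26,7) = 657800.
Selections with exactly 3 red: choose 3 of the 17 red and 4 of the 9 blue, C(17,3)·C(9,4) = 680·126 = 85680.
Probability = 85680/657800 = 2142/16445.

2142/16445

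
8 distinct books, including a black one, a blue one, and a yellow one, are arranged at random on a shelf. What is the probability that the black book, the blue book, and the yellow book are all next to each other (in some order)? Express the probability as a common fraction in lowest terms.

There are 8! = 40320 arrangements.
Treat the three as one block: 6! placements × 3! orders within the block = 720·6 = 4320.
Probability = 4320/40320 = 3/28.

3/28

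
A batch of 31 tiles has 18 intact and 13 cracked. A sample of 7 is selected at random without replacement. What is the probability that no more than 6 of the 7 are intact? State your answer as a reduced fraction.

22203/22475

There are C(31,7) = 2629575 ways to choose the 7.
The complement is exactly 7 intact: C(18,7)·C(13,0) = 31824.
Probability = 1 − 31824/2629575 = 2597751/2629575 = 22203/22475.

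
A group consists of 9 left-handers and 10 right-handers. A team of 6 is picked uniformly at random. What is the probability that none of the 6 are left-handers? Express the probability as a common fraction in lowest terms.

5/646

There are C(19,6) = 27132 possible selections.
Selections with no left-handers (all right-handers): C(10,6) = 210.
Probability = 210/27132 = 5/646.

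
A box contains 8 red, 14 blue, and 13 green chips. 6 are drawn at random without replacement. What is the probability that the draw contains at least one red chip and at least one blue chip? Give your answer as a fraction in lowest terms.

There are C(35,6) = 1623160 possible draws.
By inclusion-exclusion on the complements, draws missing all red or all blue: C(27,6) + C(21,6) − C(13,6) = 296010 + 54264 − 1716 = 348558.
So draws with at least one of each: 1623160 − 348558 = 1274602, probability 1274602/1623160 = 91043/115940.

91043/115940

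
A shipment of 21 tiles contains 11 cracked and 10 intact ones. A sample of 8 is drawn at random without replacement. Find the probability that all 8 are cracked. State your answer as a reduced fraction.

11/13566

There are C(21,8) = 203490 possible selections.
Selections with all cracked: C(11,8) = 165.
Probability = 165/203490 = 11/13566.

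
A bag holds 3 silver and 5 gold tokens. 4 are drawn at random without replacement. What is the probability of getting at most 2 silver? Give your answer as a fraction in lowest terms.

13/14

There are C(8,4) = 70 ways to choose the 4.
The complement is exactly 3 silver: C(3,3)·C(5,1) = 5.
Probability = 1 − 5/70 = 65/70 = 13/14.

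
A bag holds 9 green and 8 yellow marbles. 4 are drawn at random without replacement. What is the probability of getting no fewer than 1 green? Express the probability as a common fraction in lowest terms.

33/34

There are C(17,4) = 2380 ways to choose the 4.
The complement is all 4 are yellow: C(8,4) = 70.
Probability = 1 − 70/2380 = 2310/2380 = 33/34.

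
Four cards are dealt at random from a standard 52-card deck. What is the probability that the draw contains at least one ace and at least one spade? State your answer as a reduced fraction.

52799/270725

There are C(52,4) = 270725 possible draws.
By inclusion-exclusion on the complements, draws missing all aces or all spades: C(48,4) + C(39,4) − C(36,4) = 194580 + 82251 − 58905 = 217926.
So draws with at least one of each: 270725 − 217926 = 52799, probability 52799/270725.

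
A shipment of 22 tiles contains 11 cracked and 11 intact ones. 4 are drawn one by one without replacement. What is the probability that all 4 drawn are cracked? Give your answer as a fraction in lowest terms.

Multiply the conditional probabilities at each draw: 11/22 · 10/21 · 9/20 · 8/19 = 7920/175560 = 6/133.

6/133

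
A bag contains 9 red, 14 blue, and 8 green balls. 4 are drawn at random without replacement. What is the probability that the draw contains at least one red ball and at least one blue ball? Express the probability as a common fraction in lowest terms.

There are C(31,4) = 31465 possible draws.
By inclusion-exclusion on the complements, draws missing all red or all blue: C(22,4) + C(17,4) − C(8,4) = 7315 + 2380 − 70 = 9625.
So draws with at least one of each: 31465 − 9625 = 21840, probability 21840/31465 = 624/899.

624/899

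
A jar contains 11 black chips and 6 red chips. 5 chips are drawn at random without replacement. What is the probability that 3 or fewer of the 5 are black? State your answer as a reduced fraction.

1873/3094

Total selections: C(17,5) = 6188.
Count the complement (more than 3 black): C(11,4)·C(6,1) + C(11,5)·C(6,0) = 1980 + 462 = 2442.
Probability = 1 − 2442/6188 = 3746/6188 = 1873/3094.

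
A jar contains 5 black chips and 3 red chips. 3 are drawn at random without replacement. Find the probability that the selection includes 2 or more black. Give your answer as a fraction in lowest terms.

Total selections: C(8,3) = 56.
Favorable selections (2 or more black): C(5,2)·C(3,1) + C(5,3)·C(3,0) = 30 + 10 = 40.
Probability = 40/56 = 5/7.

5/7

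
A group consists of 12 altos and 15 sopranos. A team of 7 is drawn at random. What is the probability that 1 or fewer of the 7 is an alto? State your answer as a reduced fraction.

31/414

Total selections: C(27,7) = 888030.
Favorable selections (1 or fewer alto): C(12,0)·C(15,7) + C(12,1)·C(15,6) = 6435 + 60060 = 66495.
Probability = 66495/888030 = 31/414.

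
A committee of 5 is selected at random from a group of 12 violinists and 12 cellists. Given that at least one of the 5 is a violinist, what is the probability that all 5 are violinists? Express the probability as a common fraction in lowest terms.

3/158

Work in counts. Selections with at least one violinist: C(24,5) − C(12,5) = 42504 − 792 = 41712.
Of those, selections where all 5 are violinists: C(12,5) = 792.
Conditional probability = 792/41712 = 3/158.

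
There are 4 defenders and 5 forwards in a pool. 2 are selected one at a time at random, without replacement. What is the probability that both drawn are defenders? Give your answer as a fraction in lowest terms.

1/6

Multiply the conditional probabilities at each draw: 4/9 · 3/8 = 12/72 = 1/6.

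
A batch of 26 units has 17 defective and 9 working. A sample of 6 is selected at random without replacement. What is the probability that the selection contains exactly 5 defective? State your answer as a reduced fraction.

There are C(26,6) = 230230 ways to choose 6 from 26.
Selections with exactly 5 defective: choose 5 of the 17 defective and 1 of the 9 working, C(17,5)·C(9,1) = 6188·9 = 55692.
Probability = 55692/230230 = 306/1265.

306/1265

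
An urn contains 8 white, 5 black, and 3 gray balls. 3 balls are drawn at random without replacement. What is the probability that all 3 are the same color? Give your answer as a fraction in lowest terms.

67/560

There are C(16,3) = 560 ways to draw 3 balls.
All same color: C(8,3) + C(5,3) + C(3,3) = 56 + 10 + 1 = 67.
Probability = 67/560.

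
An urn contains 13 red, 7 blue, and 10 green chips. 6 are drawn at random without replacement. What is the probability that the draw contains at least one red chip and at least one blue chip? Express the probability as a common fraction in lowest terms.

5282/6525

There are C(30,6) = 593775 possible draws.
By inclusion-exclusion on the complements, draws missing all red or all blue: C(17,6) + C(23,6) − C(10,6) = 12376 + 100947 − 210 = 113113.
So draws with at least one of each: 593775 − 113113 = 480662, probability 480662/593775 = 5282/6525.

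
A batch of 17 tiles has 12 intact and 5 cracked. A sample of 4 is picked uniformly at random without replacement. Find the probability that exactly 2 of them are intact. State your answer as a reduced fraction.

There are C(17,4) = 2380 ways to choose 4 from 17.
Selections with exactly 2 intact: choose 2 of the 12 intact and 2 of the 5 cracked, C(12,2)·C(5,2) = 66·10 = 660.
Probability = 660/2380 = 33/119.

33/119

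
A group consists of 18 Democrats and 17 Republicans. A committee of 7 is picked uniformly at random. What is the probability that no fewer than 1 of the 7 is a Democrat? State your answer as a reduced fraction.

Total selections: C(35,7) = 6724520.
Favorable selections (no fewer than 1 Democrat): C(18,1)·C(17,6) + C(18,2)·C(17,5) + C(18,3)·C(17,4) + C(18,4)·C(17,3) + C(18,5)·C(17,2) + C(18,6)·C(17,1) + C(18,7)·C(17,0) = 222768 + 946764 + 1942080 + 2080800 + 1165248 + 315588 + 31824 = 6705072.
Probability = 6705072/6724520 = 4482/4495.

4482/4495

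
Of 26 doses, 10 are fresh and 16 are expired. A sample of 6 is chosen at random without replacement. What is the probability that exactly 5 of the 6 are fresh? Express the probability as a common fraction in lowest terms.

288/16445

There are C(26,6) = 230230 ways to choose 6 from 26.
Selections with exactly 5 fresh: choose 5 of the 10 fresh and 1 of the 16 expired, C(10,5)·C(16,1) = 252·16 = 4032.
Probability = 4032/230230 = 288/16445.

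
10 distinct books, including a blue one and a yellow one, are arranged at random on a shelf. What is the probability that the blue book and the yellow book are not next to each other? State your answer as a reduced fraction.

4/5

There are 10! = 3628800 arrangements.
Arrangements with the blue book and the yellow book adjacent: 2·9! = 725760.
So not adjacent: 3628800 − 725760 = 2903040, probability 2903040/3628800 = 4/5.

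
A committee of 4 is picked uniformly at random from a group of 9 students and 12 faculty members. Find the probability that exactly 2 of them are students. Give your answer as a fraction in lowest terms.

264/665

The sample space is all 4-subsets of the 21: C(21,4) = 5985.
Selections with exactly 2 students: choose 2 of the 9 students and 2 of the 12 faculty members, C(9,2)·C(12,2) = 36·66 = 2376.
Probability = 2376/5985 = 264/665.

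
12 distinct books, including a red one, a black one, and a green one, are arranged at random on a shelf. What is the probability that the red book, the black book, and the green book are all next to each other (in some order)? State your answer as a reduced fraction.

1/22

There are 12! = 479001600 arrangements.
Treat the three as one block: 10! placements × 3! orders within the block = 3628800·6 = 21772800.
Probability = 21772800/479001600 = 1/22.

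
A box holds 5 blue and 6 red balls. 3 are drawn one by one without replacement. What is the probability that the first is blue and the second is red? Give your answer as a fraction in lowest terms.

3/11

Multiply the conditional probabilities at each draw: 5/11 · 6/10 = 30/110 = 3/11.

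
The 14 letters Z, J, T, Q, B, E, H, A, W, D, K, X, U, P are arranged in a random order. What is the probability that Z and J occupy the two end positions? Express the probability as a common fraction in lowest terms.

There are 14! = 87178291200 arrangements.
Place Z and J at the ends in 2 ways, arrange the remaining 12 in 12! = 479001600 ways: 2·479001600 = 958003200.
Probability = 958003200/87178291200 = 1/91.

1/91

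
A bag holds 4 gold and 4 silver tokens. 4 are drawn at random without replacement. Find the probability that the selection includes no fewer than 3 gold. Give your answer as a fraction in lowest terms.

17/70

There are C(8,4) = 70 ways to choose the 4.
Favorable selections (no fewer than 3 gold): C(4,3)·C(4,1) + C(4,4)·C(4,0) = 16 + 1 = 17.
Probability = 17/70.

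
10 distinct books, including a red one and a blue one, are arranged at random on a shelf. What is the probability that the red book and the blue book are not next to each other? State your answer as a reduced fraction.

4/5

There are 10! = 3628800 arrangements.
Arrangements with the red book and the blue book adjacent: 2·9! = 725760.
So not adjacent: 3628800 − 725760 = 2903040, probability 2903040/3628800 = 4/5.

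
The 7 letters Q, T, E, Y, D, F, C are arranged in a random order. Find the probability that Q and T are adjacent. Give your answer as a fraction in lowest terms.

There are 7! = 5040 arrangements.
Treat Q and T as a block: 6! arrangements of the blocks × 2 orders within the block = 2·720 = 1440.
Probability = 1440/5040 = 2/7.

2/7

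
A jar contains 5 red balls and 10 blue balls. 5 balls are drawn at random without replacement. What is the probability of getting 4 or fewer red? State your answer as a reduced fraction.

3002/3003

There are C(15,5) = 3003 ways to choose the 5.
The complement is exactly 5 red: C(5,5)·C(10,0) = 1.
Probability = 1 − 1/3003 = 3002/3003.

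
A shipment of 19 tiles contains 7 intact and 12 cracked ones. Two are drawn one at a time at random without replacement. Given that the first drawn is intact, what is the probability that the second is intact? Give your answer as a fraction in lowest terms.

1/3

After removing one intact, 18 remain: 6 intact and 12 cracked.
So the probability the next is intact is 6/18 = 1/3.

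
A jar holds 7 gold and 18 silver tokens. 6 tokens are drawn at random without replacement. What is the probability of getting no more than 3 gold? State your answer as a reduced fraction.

There are C(25,6) = 177100 ways to choose the 6.
Count the complement (more than 3 gold): C(7,4)·C(18,2) + C(7,5)·C(18,1) + C(7,6)·C(18,0) = 5355 + 378 + 7 = 5740.
Probability = 1 − 5740/177100 = 171360/177100 = 1224/1265.

1224/1265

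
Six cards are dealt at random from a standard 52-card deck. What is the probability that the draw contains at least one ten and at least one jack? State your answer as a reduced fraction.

718637/5089630

There are C(52,6) = 20358520 possible draws.
By inclusion-exclusion on the complements, draws missing all tens or all jacks: C(48,6) + C(48,6) − C(44,6) = 12271512 + 12271512 − 7059052 = 17483972.
So draws with at least one of each: 20358520 − 17483972 = 2874548, probability 2874548/20358520 = 718637/5089630.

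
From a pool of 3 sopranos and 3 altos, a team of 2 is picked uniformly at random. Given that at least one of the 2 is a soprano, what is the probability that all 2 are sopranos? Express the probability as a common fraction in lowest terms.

1/4

Work in counts. Selections with at least one soprano: C(6,2) − C(3,2) = 15 − 3 = 12.
Of those, selections where all 2 are sopranos: C(3,2) = 3.
Conditional probability = 3/12 = 1/4.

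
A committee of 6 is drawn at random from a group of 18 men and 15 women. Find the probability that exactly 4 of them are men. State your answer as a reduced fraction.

Total number of selections: C(33,6) = 1107568.
Selections with exactly 4 men: choose 4 of the 18 men and 2 of the 15 women, C(18,4)·C(15,2) = 3060·105 = 321300.
Probability = 321300/1107568 = 11475/39556.

11475/39556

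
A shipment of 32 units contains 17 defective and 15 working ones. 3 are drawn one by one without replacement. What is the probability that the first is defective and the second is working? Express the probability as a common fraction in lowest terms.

255/992

Multiply the conditional probabilities at each draw: 17/32 · 15/31 = 255/992.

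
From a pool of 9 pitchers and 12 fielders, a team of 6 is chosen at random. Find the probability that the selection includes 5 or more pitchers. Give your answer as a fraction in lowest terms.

1/34

There are C(21,6) = 54264 ways to choose the 6.
Favorable selections (5 or more pitchers): C(9,5)·C(12,1) + C(9,6)·C(12,0) = 1512 + 84 = 1596.
Probability = 1596/54264 = 1/34.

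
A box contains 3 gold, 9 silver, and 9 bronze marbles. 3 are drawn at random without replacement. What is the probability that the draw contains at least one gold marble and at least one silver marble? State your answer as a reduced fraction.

27/95

There are C(21,3) = 1330 possible draws.
By inclusion-exclusion on the complements, draws missing all gold or all silver: C(18,3) + C(12,3) − C(9,3) = 816 + 220 − 84 = 952.
So draws with at least one of each: 1330 − 952 = 378, probability 378/1330 = 27/95.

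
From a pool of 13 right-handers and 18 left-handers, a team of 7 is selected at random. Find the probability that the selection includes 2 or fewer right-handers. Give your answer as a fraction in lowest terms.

Total selections: C(31,7) = 2629575.
Favorable selections (2 or fewer right-handers): C(13,0)·C(18,7) + C(13,1)·C(18,6) + C(13,2)·C(18,5) = 31824 + 241332 + 668304 = 941460.
Probability = 941460/2629575 = 4828/13485.

4828/13485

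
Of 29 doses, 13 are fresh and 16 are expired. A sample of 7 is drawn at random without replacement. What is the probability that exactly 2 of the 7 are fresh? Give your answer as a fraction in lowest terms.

The sample space is all 7-subsets of the 29: C(29,7) = 1560780.
Selections with exactly 2 fresh: choose 2 of the 13 fresh and 5 of the 16 expired, C(13,2)·C(16,5) = 78·4368 = 340704.
Probability = 340704/1560780 = 728/3335.

728/3335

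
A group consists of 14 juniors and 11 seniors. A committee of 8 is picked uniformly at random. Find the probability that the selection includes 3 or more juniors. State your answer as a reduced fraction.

There are C(25,8) = 1081575 ways to choose the 8.
Count the complement (fewer than 3 juniors): C(14,0)·C(11,8) + C(14,1)·C(11,7) + C(14,2)·C(11,6) = 165 + 4620 + 42042 = 46827.
Probability = 1 − 46827/1081575 = 1034748/1081575 = 10452/10925.

10452/10925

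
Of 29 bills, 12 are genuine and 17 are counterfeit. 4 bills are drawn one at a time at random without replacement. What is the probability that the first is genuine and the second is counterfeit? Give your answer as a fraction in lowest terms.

51/203

Multiply the conditional probabilities at each draw: 12/29 · 17/28 = 204/812 = 51/203.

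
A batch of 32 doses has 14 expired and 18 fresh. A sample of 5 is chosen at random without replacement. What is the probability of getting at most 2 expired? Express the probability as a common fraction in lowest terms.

561/899

There are C(32,5) = 201376 ways to choose the 5.
Favorable selections (at most 2 expired): C(14,0)·C(18,5) + C(14,1)·C(18,4) + C(14,2)·C(18,3) = 8568 + 42840 + 74256 = 125664.
Probability = 125664/201376 = 561/899.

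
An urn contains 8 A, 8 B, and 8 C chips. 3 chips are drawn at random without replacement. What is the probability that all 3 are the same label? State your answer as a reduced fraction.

There are C(24,3) = 2024 ways to draw 3 chips.
All same label: C(8,3) + C(8,3) + C(8,3) = 56 + 56 + 56 = 168.
Probability = 168/2024 = 21/253.

21/253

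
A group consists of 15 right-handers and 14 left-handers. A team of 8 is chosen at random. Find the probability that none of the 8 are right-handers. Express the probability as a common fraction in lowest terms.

There are C(29,8) = 4292145 possible selections.
Selections with no right-handers (all left-handers): C(14,8) = 3003.
Probability = 3003/4292145 = 7/10005.

7/10005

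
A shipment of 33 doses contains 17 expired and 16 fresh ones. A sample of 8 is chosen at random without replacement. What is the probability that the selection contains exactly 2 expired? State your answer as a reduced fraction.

Total number of selections: C(33,8) = 13884156.
Selections with exactly 2 expired: choose 2 of the 17 expired and 6 of the 16 fresh, C(17,2)·C(16,6) = 136·8008 = 1089088.
Probability = 1089088/13884156 = 1904/24273.

1904/24273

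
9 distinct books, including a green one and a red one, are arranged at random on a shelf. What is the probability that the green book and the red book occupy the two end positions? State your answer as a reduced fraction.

1/36

There are 9! = 362880 arrangements.
Place the green book and the red book at the ends in 2 ways, arrange the remaining 7 in 7! = 5040 ways: 2·5040 = 10080.
Probability = 10080/362880 = 1/36.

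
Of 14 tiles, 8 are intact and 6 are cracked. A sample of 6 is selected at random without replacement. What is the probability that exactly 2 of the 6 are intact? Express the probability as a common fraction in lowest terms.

20/143

There are C(14,6) = 3003 ways to choose 6 from 14.
Selections with exactly 2 intact: choose 2 of the 8 intact and 4 of the 6 cracked, C(8,2)·C(6,4) = 28·15 = 420.
Probability = 420/3003 = 20/143.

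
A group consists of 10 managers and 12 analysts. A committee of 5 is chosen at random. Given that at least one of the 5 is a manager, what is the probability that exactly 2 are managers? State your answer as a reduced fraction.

Work in counts. Selections with at least one manager: C(22,5) − C(12,5) = 26334 − 792 = 25542.
Of those, selections where exactly 2 are managers: C(10,2)·C(12,3) = 45·220 = 9900.
Conditional probability = 9900/25542 = 50/129.

50/129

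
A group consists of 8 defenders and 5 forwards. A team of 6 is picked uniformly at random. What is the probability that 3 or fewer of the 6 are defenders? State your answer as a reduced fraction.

59/143

Total selections: C(13,6) = 1716.
Favorable selections (3 or fewer defenders): C(8,1)·C(5,5) + C(8,2)·C(5,4) + C(8,3)·C(5,3) = 8 + 140 + 560 = 708.
Probability = 708/1716 = 59/143.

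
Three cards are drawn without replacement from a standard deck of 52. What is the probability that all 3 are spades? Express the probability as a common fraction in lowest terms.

11/850

There are C(52,3) = 22100 possible 3-card hands.
Hands that are all spades: C(13,3) = 286.
Probability = 286/22100 = 11/850.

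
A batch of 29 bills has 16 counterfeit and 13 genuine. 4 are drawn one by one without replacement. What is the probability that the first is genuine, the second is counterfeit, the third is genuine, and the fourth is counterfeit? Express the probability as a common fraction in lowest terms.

40/609

Multiply the conditional probabilities at each draw: 13/29 · 16/28 · 12/27 · 15/26 = 37440/570024 = 40/609.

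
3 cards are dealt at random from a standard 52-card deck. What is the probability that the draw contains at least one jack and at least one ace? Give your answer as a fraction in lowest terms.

There are C(52,3) = 22100 possible draws.
By inclusion-exclusion on the complements, draws missing all jacks or all aces: C(48,3) + C(48,3) − C(44,3) = 17296 + 17296 − 13244 = 21348.
So draws with at least one of each: 22100 − 21348 = 752, probability 752/22100 = 188/5525.

188/5525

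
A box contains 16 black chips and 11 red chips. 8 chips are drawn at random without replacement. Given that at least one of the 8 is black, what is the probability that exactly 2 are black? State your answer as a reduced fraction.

Work in counts. Selections with at least one black: C(27,8) − C(11,8) = 2220075 − 165 = 2219910.
Of those, selections where exactly 2 are black: C(16,2)·C(11,6) = 120·462 = 55440.
Conditional probability = 55440/2219910 = 24/961.

24/961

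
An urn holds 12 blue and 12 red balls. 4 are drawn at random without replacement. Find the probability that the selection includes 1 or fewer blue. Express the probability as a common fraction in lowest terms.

Total selections: C(24,4) = 10626.
Favorable selections (1 or fewer blue): C(12,0)·C(12,4) + C(12,1)·C(12,3) = 495 + 2640 = 3135.
Probability = 3135/10626 = 95/322.

95/322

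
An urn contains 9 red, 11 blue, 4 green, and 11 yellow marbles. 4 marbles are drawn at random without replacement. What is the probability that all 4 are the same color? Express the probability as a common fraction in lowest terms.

There are C(35,4) = 52360 ways to draw 4 marbles.
All same color: C(9,4) + C(11,4) + C(4,4) + C(11,4) = 126 + 330 + 1 + 330 = 787.
Probability = 787/52360.

787/52360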